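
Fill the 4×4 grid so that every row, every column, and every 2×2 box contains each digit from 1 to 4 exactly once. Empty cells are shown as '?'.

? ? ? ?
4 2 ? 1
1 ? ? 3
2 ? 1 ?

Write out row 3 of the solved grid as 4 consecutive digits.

1423

row 1, column 1 = 3 (sole candidate).
row 1, column 2 = 1 (sole candidate).
row 2, column 3 = 3 (sole candidate).
row 3, column 2 = 4: row 3 has {1,3}; col 2 has {1,2}; box has {1,2} → only 4 remains.
row 3, column 3 = 2: row 3 has {1,3,4}; col 3 has {1,3}; box has {1,3} → only 2 remains.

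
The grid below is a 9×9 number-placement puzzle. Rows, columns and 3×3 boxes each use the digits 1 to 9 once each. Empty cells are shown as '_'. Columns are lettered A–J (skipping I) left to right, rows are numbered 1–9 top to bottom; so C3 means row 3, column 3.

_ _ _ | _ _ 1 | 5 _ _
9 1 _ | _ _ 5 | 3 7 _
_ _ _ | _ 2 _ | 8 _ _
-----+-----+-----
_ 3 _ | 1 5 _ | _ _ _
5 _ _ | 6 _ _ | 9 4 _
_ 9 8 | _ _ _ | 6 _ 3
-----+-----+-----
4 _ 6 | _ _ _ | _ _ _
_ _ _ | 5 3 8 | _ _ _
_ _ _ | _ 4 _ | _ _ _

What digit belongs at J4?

8

E6 = 7 (sole candidate).
E5 = 8 (sole candidate).
E2 = 6 (sole candidate).
E1 = 9 (sole candidate).
E7 = 1 (sole candidate).
D2 = 8 (hidden single in row 2).
A4 = 6 (hidden single in row 4).
F4 = 9 (hidden single in row 4).
C4 = 4 (hidden single in row 4).
C2 = 2 (sole candidate).
J2 = 4 (sole candidate).
F5 = 3 (hidden single in row 5).
H6 = 5 (hidden single in row 6).
A6 = 1 (hidden single in row 6).
C5 = 7 (sole candidate).
C1 = 3 (sole candidate).
A3 = 7 (sole candidate).
C3 = 5 (sole candidate).
F3 = 4 (sole candidate).
B5 = 2 (sole candidate).
J5 = 1 (sole candidate).
F6 = 2 (sole candidate).
F7 = 7 (sole candidate).
G7 = 2 (sole candidate).
A8 = 2 (sole candidate).
B8 = 7 (sole candidate).
F9 = 6 (sole candidate).
A1 = 8 (sole candidate).
D1 = 7 (sole candidate).
B3 = 6 (sole candidate).
D3 = 3 (sole candidate).
J3 = 9 (sole candidate).
G4 = 7 (sole candidate).
D6 = 4 (sole candidate).
D7 = 9 (sole candidate).
J8 = 6 (sole candidate).
A9 = 3 (sole candidate).
D9 = 2 (sole candidate).
G9 = 1 (sole candidate).
B1 = 4 (sole candidate).
J1 = 2 (sole candidate).
H3 = 1 (sole candidate).
J4 = 8: row 4 has {1,3,4,5,6,7,9}; col 9 has {1,2,3,4,6,9}; box has {1,3,4,5,6,7,9} → only 8 remains.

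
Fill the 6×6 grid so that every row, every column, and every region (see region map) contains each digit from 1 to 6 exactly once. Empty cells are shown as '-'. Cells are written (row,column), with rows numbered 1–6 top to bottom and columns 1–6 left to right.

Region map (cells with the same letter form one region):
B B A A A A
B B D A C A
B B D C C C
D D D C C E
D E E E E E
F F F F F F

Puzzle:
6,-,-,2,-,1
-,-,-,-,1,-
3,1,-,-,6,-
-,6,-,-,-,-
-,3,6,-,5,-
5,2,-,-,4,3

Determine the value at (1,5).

3

(1,5) = 3: row 1 has {1,2,6}; col 5 has {1,4,5,6}; region has {1,2} → only 3 remains.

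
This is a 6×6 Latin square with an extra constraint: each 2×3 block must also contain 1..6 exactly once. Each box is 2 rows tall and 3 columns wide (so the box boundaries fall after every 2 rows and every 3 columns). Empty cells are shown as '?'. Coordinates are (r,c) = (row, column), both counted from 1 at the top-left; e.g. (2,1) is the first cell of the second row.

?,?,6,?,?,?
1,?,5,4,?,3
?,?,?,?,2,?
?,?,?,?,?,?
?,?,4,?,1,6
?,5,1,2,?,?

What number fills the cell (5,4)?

5

(1,5) = 5 (sole candidate).
(2,2) = 2 (sole candidate).
(2,5) = 6 (sole candidate).
(3,3) = 3 (sole candidate).
(4,3) = 2 (sole candidate).
(5,2) = 3 (sole candidate).
(5,4) = 5: row 5 has {1,3,4,6}; col 4 has {2,4}; box has {1,2,6} → only 5 remains.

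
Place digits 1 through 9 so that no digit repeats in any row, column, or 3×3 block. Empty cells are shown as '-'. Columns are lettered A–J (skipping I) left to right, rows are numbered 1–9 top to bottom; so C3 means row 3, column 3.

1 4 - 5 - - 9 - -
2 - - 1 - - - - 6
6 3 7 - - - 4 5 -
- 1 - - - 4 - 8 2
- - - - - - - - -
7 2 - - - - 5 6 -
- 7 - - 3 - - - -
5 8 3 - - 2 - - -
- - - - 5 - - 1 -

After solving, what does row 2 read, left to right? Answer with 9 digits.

C1 = 8 (sole candidate).
E2 = 4: in row 2, 4 can only go here (every other open cell in that row sees a 4).
J3 = 1 (hidden single in row 3).
C4 = 5 (hidden single in row 4).
C2 = 9: row 2 has {1,2,4,6}; col 3 has {3,5,7,8}; box has {1,2,3,4,6,7,8} → only 9 remains.
C6 = 4 (sole candidate).
B2 = 5: row 2 has {1,2,4,6,9}; col 2 has {1,2,3,4,7,8}; box has {1,2,3,4,6,7,8,9} → only 5 remains.
C5 = 6 (sole candidate).
C9 = 2 (sole candidate).
B5 = 9 (sole candidate).
C7 = 1 (sole candidate).
B9 = 6 (sole candidate).
A4 = 3 (sole candidate).
G4 = 7 (sole candidate).
A5 = 8 (sole candidate).
G8 = 6 (sole candidate).
F5 = 5 (hidden single in row 5).
J7 = 5 (hidden single in row 7).
E8 = 1 (hidden single in row 8).
G5 = 1 (hidden single in row 5).
F6 = 1 (hidden single in row 6).
G7 = 2 (hidden single in column 7).
H1 = 2 (hidden single in column 8).
J9 = 8 (hidden single in column 9).
G9 = 3 (sole candidate).
G2 = 8: row 2 has {1,2,4,5,6,9}; col 7 has {1,2,3,4,5,6,7,9}; box has {1,2,4,5,6,9} → only 8 remains.
J6 = 9 (hidden single in box 6).
E6 = 8 (sole candidate).
D6 = 3 (sole candidate).
Singles propagation stalls; H2 is still open with candidates {3,7}.
  Try H2 = 3: this forces J1=7, F2=7, H5=4, J5=3, H7=9, H8=7, J8=4, F9=9; then D8 has no candidate left — contradiction.
So H2 = 7.
J1 = 3 (sole candidate).
F2 = 3: row 2 has {1,2,4,5,6,7,8,9}; col 6 has {1,2,4,5}; box has {1,4,5} → only 3 remains.

259143876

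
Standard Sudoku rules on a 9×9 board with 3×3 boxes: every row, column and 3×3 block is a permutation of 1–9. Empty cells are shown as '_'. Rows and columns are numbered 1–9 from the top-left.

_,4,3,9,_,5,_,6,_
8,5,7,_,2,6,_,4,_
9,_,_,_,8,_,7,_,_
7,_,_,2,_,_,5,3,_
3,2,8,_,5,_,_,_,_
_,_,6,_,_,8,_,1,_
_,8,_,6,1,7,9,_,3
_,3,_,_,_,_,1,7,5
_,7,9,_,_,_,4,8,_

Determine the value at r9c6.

r1c5 = 7 (sole candidate).
r2c7 = 3 (sole candidate).
r5c7 = 6 (sole candidate).
r5c8 = 9 (sole candidate).
r6c2 = 9 (sole candidate).
r6c7 = 2 (sole candidate).
r7c8 = 2 (sole candidate).
r9c5 = 3 (sole candidate).
r9c6 = 2: row 9 has {3,4,7,8,9}; col 6 has {5,6,7,8}; box has {1,3,6,7} → only 2 remains.

2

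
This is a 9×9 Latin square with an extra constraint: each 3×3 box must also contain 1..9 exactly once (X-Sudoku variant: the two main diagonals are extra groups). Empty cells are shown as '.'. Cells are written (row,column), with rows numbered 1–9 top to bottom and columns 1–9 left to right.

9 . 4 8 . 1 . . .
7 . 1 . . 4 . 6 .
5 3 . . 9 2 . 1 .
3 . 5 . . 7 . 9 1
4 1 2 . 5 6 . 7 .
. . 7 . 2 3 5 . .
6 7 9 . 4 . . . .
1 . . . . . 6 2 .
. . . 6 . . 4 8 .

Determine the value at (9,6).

(2,2) = 8: row 2 has {1,4,6,7}; col 2 has {1,3,7}; box has {1,3,4,5,7,9}; main diagonal has {2,3,5,9} → only 8 remains.
(2,5) = 3: row 2 has {1,4,6,7,8}; col 5 has {2,4,5,9}; box has {1,2,4,8,9} → only 3 remains.
(3,3) = 6: row 3 has {1,2,3,5,9}; col 3 has {1,2,4,5,7,9}; box has {1,3,4,5,7,8,9}; main diagonal has {2,3,5,8,9} → only 6 remains.
(3,4) = 7: row 3 has {1,2,3,5,6,9}; col 4 has {6,8}; box has {1,2,3,4,8,9} → only 7 remains.
(3,7) = 8: row 3 has {1,2,3,5,6,7,9}; col 7 has {4,5,6}; box has {1,6}; anti-diagonal has {5,6,7,9} → only 8 remains.
(3,9) = 4: row 3 has {1,2,3,5,6,7,8,9}; col 9 has {1}; box has {1,6,8} → only 4 remains.
(4,2) = 6: row 4 has {1,3,5,7,9}; col 2 has {1,3,7,8}; box has {1,2,3,4,5,7} → only 6 remains.
(4,4) = 4: row 4 has {1,3,5,6,7,9}; col 4 has {6,7,8}; box has {2,3,5,6,7}; main diagonal has {2,3,5,6,8,9} → only 4 remains.
(4,5) = 8: row 4 has {1,3,4,5,6,7,9}; col 5 has {2,3,4,5,9}; box has {2,3,4,5,6,7} → only 8 remains.
(4,7) = 2: row 4 has {1,3,4,5,6,7,8,9}; col 7 has {4,5,6,8}; box has {1,5,7,9} → only 2 remains.
(5,4) = 9: row 5 has {1,2,4,5,6,7}; col 4 has {4,6,7,8}; box has {2,3,4,5,6,7,8} → only 9 remains.
(5,7) = 3: row 5 has {1,2,4,5,6,7,9}; col 7 has {2,4,5,6,8}; box has {1,2,5,7,9} → only 3 remains.
(5,9) = 8: row 5 has {1,2,3,4,5,6,7,9}; col 9 has {1,4}; box has {1,2,3,5,7,9} → only 8 remains.
(6,1) = 8: row 6 has {2,3,5,7}; col 1 has {1,3,4,5,6,7,9}; box has {1,2,3,4,5,6,7} → only 8 remains.
(6,2) = 9: row 6 has {2,3,5,7,8}; col 2 has {1,3,6,7,8}; box has {1,2,3,4,5,6,7,8} → only 9 remains.
(6,4) = 1: row 6 has {2,3,5,7,8,9}; col 4 has {4,6,7,8,9}; box has {2,3,4,5,6,7,8,9}; anti-diagonal has {5,6,7,8,9} → only 1 remains.
(6,8) = 4: row 6 has {1,2,3,5,7,8,9}; col 8 has {1,2,6,7,8,9}; box has {1,2,3,5,7,8,9} → only 4 remains.
(6,9) = 6: row 6 has {1,2,3,4,5,7,8,9}; col 9 has {1,4,8}; box has {1,2,3,4,5,7,8,9} → only 6 remains.
(7,7) = 1: row 7 has {4,6,7,9}; col 7 has {2,3,4,5,6,8}; box has {2,4,6,8}; main diagonal has {2,3,4,5,6,8,9} → only 1 remains.
(8,2) = 4: row 8 has {1,2,6}; col 2 has {1,3,6,7,8,9}; box has {1,6,7,9}; anti-diagonal has {1,5,6,7,8,9} → only 4 remains.
(8,5) = 7: row 8 has {1,2,4,6}; col 5 has {2,3,4,5,8,9}; box has {4,6} → only 7 remains.
(9,1) = 2: row 9 has {4,6,8}; col 1 has {1,3,4,5,6,7,8,9}; box has {1,4,6,7,9}; anti-diagonal has {1,4,5,6,7,8,9} → only 2 remains.
(9,2) = 5: row 9 has {2,4,6,8}; col 2 has {1,3,4,6,7,8,9}; box has {1,2,4,6,7,9} → only 5 remains.
(9,3) = 3: row 9 has {2,4,5,6,8}; col 3 has {1,2,4,5,6,7,9}; box has {1,2,4,5,6,7,9} → only 3 remains.
(9,5) = 1: row 9 has {2,3,4,5,6,8}; col 5 has {2,3,4,5,7,8,9}; box has {4,6,7} → only 1 remains.
(9,6) = 9: row 9 has {1,2,3,4,5,6,8}; col 6 has {1,2,3,4,6,7}; box has {1,4,6,7} → only 9 remains.

9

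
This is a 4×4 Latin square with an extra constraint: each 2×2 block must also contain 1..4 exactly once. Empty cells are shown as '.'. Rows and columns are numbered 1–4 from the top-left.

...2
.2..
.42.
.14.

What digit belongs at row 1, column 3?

1

row 1, column 2 = 3: row 1 has {2}; col 2 has {1,2,4}; box has {2} → only 3 remains.
row 1, column 3 = 1: row 1 has {2,3}; col 3 has {2,4}; box has {2} → only 1 remains.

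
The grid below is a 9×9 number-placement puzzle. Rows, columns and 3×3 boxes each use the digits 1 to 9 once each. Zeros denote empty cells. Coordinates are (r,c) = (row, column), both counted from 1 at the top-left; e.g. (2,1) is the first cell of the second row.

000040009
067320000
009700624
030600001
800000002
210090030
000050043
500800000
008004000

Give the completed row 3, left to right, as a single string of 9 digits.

(1,6) = 6: in row 1, 6 can only go here (every other open cell in that row sees a 6).
(2,1) = 4: in row 2, 4 can only go here (every other open cell in that row sees a 4).
(2,6) = 9: in row 2, 9 can only go here (every other open cell in that row sees a 9).
(3,1) = 3: in row 3, 3 can only go here (every other open cell in that row sees a 3).
(1,1) = 1: row 1 has {4,6,9}; col 1 has {2,3,4,5,8}; box has {3,4,6,7,9} → only 1 remains.
(1,4) = 5: row 1 has {1,4,6,9}; col 4 has {3,6,7,8}; box has {2,3,4,6,7,9} → only 5 remains.
(6,4) = 4: row 6 has {1,2,3,9}; col 4 has {3,5,6,7,8}; box has {6,9} → only 4 remains.
(1,3) = 2: row 1 has {1,4,5,6,9}; col 3 has {7,8,9}; box has {1,3,4,6,7,9} → only 2 remains.
(5,4) = 1: row 5 has {2,8}; col 4 has {3,4,5,6,7,8}; box has {4,6,9} → only 1 remains.
(1,2) = 8: row 1 has {1,2,4,5,6,9}; col 2 has {1,3,6}; box has {1,2,3,4,6,7,9} → only 8 remains.
(1,8) = 7: row 1 has {1,2,4,5,6,8,9}; col 8 has {2,3,4}; box has {2,4,6,9} → only 7 remains.
(3,2) = 5: row 3 has {2,3,4,6,7,9}; col 2 has {1,3,6,8}; box has {1,2,3,4,6,7,8,9} → only 5 remains.
(1,7) = 3: row 1 has {1,2,4,5,6,7,8,9}; col 7 has {6}; box has {2,4,6,7,9} → only 3 remains.
(4,6) = 2: in row 4, 2 can only go here (every other open cell in that row sees a 2).
(7,7) = 8: in row 7, 8 can only go here (every other open cell in that row sees an 8).
(9,5) = 3: in row 9, 3 can only go here (every other open cell in that row sees a 3).
(5,5) = 7: row 5 has {1,2,8}; col 5 has {2,3,4,5,9}; box has {1,2,4,6,9} → only 7 remains.
(4,5) = 8: row 4 has {1,2,3,6}; col 5 has {2,3,4,5,7,9}; box has {1,2,4,6,7,9} → only 8 remains.
(6,6) = 5: row 6 has {1,2,3,4,9}; col 6 has {2,4,6,9}; box has {1,2,4,6,7,8,9} → only 5 remains.
(6,7) = 7: row 6 has {1,2,3,4,5,9}; col 7 has {3,6,8}; box has {1,2,3} → only 7 remains.
(3,5) = 1: row 3 has {2,3,4,5,6,7,9}; col 5 has {2,3,4,5,7,8,9}; box has {2,3,4,5,6,7,9} → only 1 remains.
(3,6) = 8: row 3 has {1,2,3,4,5,6,7,9}; col 6 has {2,4,5,6,9}; box has {1,2,3,4,5,6,7,9} → only 8 remains.

359718624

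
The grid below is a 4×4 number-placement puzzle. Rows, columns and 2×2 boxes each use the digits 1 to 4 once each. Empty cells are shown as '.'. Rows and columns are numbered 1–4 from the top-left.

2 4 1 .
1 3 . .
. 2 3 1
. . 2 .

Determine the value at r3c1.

r1c4 = 3: row 1 has {1,2,4}; col 4 has {1}; box has {1} → only 3 remains.
r2c3 = 4: row 2 has {1,3}; col 3 has {1,2,3}; box has {1,3} → only 4 remains.
r2c4 = 2: row 2 has {1,3,4}; col 4 has {1,3}; box has {1,3,4} → only 2 remains.
r3c1 = 4: row 3 has {1,2,3}; col 1 has {1,2}; box has {2} → only 4 remains.

4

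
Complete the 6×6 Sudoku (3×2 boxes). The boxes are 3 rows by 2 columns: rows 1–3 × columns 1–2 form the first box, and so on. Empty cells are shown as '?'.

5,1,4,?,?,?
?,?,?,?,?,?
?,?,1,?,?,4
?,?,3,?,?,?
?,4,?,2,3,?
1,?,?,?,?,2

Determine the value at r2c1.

r5c1 = 6: row 5 has {2,3,4}; col 1 has {1,5}; box has {1,4} → only 6 remains.
r5c3 = 5: row 5 has {2,3,4,6}; col 3 has {1,3,4}; box has {2,3} → only 5 remains.
r5c6 = 1: row 5 has {2,3,4,5,6}; col 6 has {2,4}; box has {2,3} → only 1 remains.
r6c3 = 6: row 6 has {1,2}; col 3 has {1,3,4,5}; box has {2,3,5} → only 6 remains.
r6c4 = 4: row 6 has {1,2,6}; col 4 has {2}; box has {2,3,5,6} → only 4 remains.
r6c5 = 5: row 6 has {1,2,4,6}; col 5 has {3}; box has {1,2,3} → only 5 remains.
r2c3 = 2: row 2 has {}; col 3 has {1,3,4,5,6}; box has {1,4} → only 2 remains.
r4c1 = 2: row 4 has {3}; col 1 has {1,5,6}; box has {1,4,6} → only 2 remains.
r4c2 = 5: row 4 has {2,3}; col 2 has {1,4}; box has {1,2,4,6} → only 5 remains.
r4c4 = 1: row 4 has {2,3,5}; col 4 has {2,4}; box has {2,3,4,5,6} → only 1 remains.
r4c6 = 6: row 4 has {1,2,3,5}; col 6 has {1,2,4}; box has {1,2,3,5} → only 6 remains.
r6c2 = 3: row 6 has {1,2,4,5,6}; col 2 has {1,4,5}; box has {1,2,4,5,6} → only 3 remains.
r1c6 = 3: row 1 has {1,4,5}; col 6 has {1,2,4,6}; box has {4} → only 3 remains.
r2c2 = 6: row 2 has {2}; col 2 has {1,3,4,5}; box has {1,5} → only 6 remains.
r2c5 = 1: row 2 has {2,6}; col 5 has {3,5}; box has {3,4} → only 1 remains.
r2c6 = 5: row 2 has {1,2,6}; col 6 has {1,2,3,4,6}; box has {1,3,4} → only 5 remains.
r3c1 = 3: row 3 has {1,4}; col 1 has {1,2,5,6}; box has {1,5,6} → only 3 remains.
r3c2 = 2: row 3 has {1,3,4}; col 2 has {1,3,4,5,6}; box has {1,3,5,6} → only 2 remains.
r3c5 = 6: row 3 has {1,2,3,4}; col 5 has {1,3,5}; box has {1,3,4,5} → only 6 remains.
r4c5 = 4: row 4 has {1,2,3,5,6}; col 5 has {1,3,5,6}; box has {1,2,3,5,6} → only 4 remains.
r1c4 = 6: row 1 has {1,3,4,5}; col 4 has {1,2,4}; box has {1,2,4} → only 6 remains.
r1c5 = 2: row 1 has {1,3,4,5,6}; col 5 has {1,3,4,5,6}; box has {1,3,4,5,6} → only 2 remains.
r2c1 = 4: row 2 has {1,2,5,6}; col 1 has {1,2,3,5,6}; box has {1,2,3,5,6} → only 4 remains.

4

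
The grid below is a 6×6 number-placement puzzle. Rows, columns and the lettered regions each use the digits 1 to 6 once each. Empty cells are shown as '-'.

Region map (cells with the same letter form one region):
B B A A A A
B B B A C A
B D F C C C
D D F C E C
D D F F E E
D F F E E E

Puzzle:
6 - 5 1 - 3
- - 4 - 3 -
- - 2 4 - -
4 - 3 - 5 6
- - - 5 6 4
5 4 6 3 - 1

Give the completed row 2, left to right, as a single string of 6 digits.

R1C2 = 2: row 1 has {1,3,5,6}; col 2 has {4}; region has {4,6} → only 2 remains.
R1C5 = 4: row 1 has {1,2,3,5,6}; col 5 has {3,5,6}; region has {1,3,5} → only 4 remains.
R2C1 = 1: row 2 has {3,4}; col 1 has {4,5,6}; region has {2,4,6} → only 1 remains.
R2C2 = 5: row 2 has {1,3,4}; col 2 has {2,4}; region has {1,2,4,6} → only 5 remains.
R2C6 = 2: row 2 has {1,3,4,5}; col 6 has {1,3,4,6}; region has {1,3,4,5} → only 2 remains.
R3C1 = 3: row 3 has {2,4}; col 1 has {1,4,5,6}; region has {1,2,4,5,6} → only 3 remains.
R3C5 = 1: row 3 has {2,3,4}; col 5 has {3,4,5,6}; region has {3,4,6} → only 1 remains.
R3C6 = 5: row 3 has {1,2,3,4}; col 6 has {1,2,3,4,6}; region has {1,3,4,6} → only 5 remains.
R4C2 = 1: row 4 has {3,4,5,6}; col 2 has {2,4,5}; region has {4,5} → only 1 remains.
R4C4 = 2: row 4 has {1,3,4,5,6}; col 4 has {1,3,4,5}; region has {1,3,4,5,6} → only 2 remains.
R5C1 = 2: row 5 has {4,5,6}; col 1 has {1,3,4,5,6}; region has {1,4,5} → only 2 remains.
R5C2 = 3: row 5 has {2,4,5,6}; col 2 has {1,2,4,5}; region has {1,2,4,5} → only 3 remains.
R5C3 = 1: row 5 has {2,3,4,5,6}; col 3 has {2,3,4,5,6}; region has {2,3,4,5,6} → only 1 remains.
R6C5 = 2: row 6 has {1,3,4,5,6}; col 5 has {1,3,4,5,6}; region has {1,3,4,5,6} → only 2 remains.
R2C4 = 6: row 2 has {1,2,3,4,5}; col 4 has {1,2,3,4,5}; region has {1,2,3,4,5} → only 6 remains.

154632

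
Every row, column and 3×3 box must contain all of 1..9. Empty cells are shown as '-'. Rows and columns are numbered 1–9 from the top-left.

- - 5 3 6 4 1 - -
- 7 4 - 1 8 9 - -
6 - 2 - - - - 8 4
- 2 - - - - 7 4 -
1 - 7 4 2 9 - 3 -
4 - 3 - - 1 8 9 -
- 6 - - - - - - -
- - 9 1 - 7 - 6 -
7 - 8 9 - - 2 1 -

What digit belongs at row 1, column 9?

7

row 2, column 1 = 3: row 2 has {1,4,7,8,9}; col 1 has {1,4,6,7}; box has {2,4,5,6,7} → only 3 remains.
row 3, column 6 = 5: row 3 has {2,4,6,8}; col 6 has {1,4,7,8,9}; box has {1,3,4,6,8} → only 5 remains.
row 3, column 7 = 3: row 3 has {2,4,5,6,8}; col 7 has {1,2,7,8,9}; box has {1,4,8,9} → only 3 remains.
row 4, column 3 = 6: row 4 has {2,4,7}; col 3 has {2,3,4,5,7,8,9}; box has {1,2,3,4,7} → only 6 remains.
row 4, column 6 = 3: row 4 has {2,4,6,7}; col 6 has {1,4,5,7,8,9}; box has {1,2,4,9} → only 3 remains.
row 6, column 2 = 5: row 6 has {1,3,4,8,9}; col 2 has {2,6,7}; box has {1,2,3,4,6,7} → only 5 remains.
row 6, column 5 = 7: row 6 has {1,3,4,5,8,9}; col 5 has {1,2,6}; box has {1,2,3,4,9} → only 7 remains.
row 7, column 3 = 1: row 7 has {6}; col 3 has {2,3,4,5,6,7,8,9}; box has {6,7,8,9} → only 1 remains.
row 7, column 6 = 2: row 7 has {1,6}; col 6 has {1,3,4,5,7,8,9}; box has {1,7,9} → only 2 remains.
row 9, column 6 = 6: row 9 has {1,2,7,8,9}; col 6 has {1,2,3,4,5,7,8,9}; box has {1,2,7,9} → only 6 remains.
row 2, column 4 = 2: row 2 has {1,3,4,7,8,9}; col 4 has {1,3,4,9}; box has {1,3,4,5,6,8} → only 2 remains.
row 2, column 8 = 5: row 2 has {1,2,3,4,7,8,9}; col 8 has {1,3,4,6,8,9}; box has {1,3,4,8,9} → only 5 remains.
row 2, column 9 = 6: row 2 has {1,2,3,4,5,7,8,9}; col 9 has {4}; box has {1,3,4,5,8,9} → only 6 remains.
row 3, column 4 = 7: row 3 has {2,3,4,5,6,8}; col 4 has {1,2,3,4,9}; box has {1,2,3,4,5,6,8} → only 7 remains.
row 3, column 5 = 9: row 3 has {2,3,4,5,6,7,8}; col 5 has {1,2,6,7}; box has {1,2,3,4,5,6,7,8} → only 9 remains.
row 5, column 2 = 8: row 5 has {1,2,3,4,7,9}; col 2 has {2,5,6,7}; box has {1,2,3,4,5,6,7} → only 8 remains.
row 5, column 9 = 5: row 5 has {1,2,3,4,7,8,9}; col 9 has {4,6}; box has {3,4,7,8,9} → only 5 remains.
row 6, column 4 = 6: row 6 has {1,3,4,5,7,8,9}; col 4 has {1,2,3,4,7,9}; box has {1,2,3,4,7,9} → only 6 remains.
row 6, column 9 = 2: row 6 has {1,3,4,5,6,7,8,9}; col 9 has {4,5,6}; box has {3,4,5,7,8,9} → only 2 remains.
row 7, column 1 = 5: row 7 has {1,2,6}; col 1 has {1,3,4,6,7}; box has {1,6,7,8,9} → only 5 remains.
row 7, column 4 = 8: row 7 has {1,2,5,6}; col 4 has {1,2,3,4,6,7,9}; box has {1,2,6,7,9} → only 8 remains.
row 7, column 7 = 4: row 7 has {1,2,5,6,8}; col 7 has {1,2,3,7,8,9}; box has {1,2,6} → only 4 remains.
row 7, column 8 = 7: row 7 has {1,2,4,5,6,8}; col 8 has {1,3,4,5,6,8,9}; box has {1,2,4,6} → only 7 remains.
row 8, column 1 = 2: row 8 has {1,6,7,9}; col 1 has {1,3,4,5,6,7}; box has {1,5,6,7,8,9} → only 2 remains.
row 8, column 7 = 5: row 8 has {1,2,6,7,9}; col 7 has {1,2,3,4,7,8,9}; box has {1,2,4,6,7} → only 5 remains.
row 9, column 9 = 3: row 9 has {1,2,6,7,8,9}; col 9 has {2,4,5,6}; box has {1,2,4,5,6,7} → only 3 remains.
row 1, column 2 = 9: row 1 has {1,3,4,5,6}; col 2 has {2,5,6,7,8}; box has {2,3,4,5,6,7} → only 9 remains.
row 1, column 8 = 2: row 1 has {1,3,4,5,6,9}; col 8 has {1,3,4,5,6,7,8,9}; box has {1,3,4,5,6,8,9} → only 2 remains.
row 1, column 9 = 7: row 1 has {1,2,3,4,5,6,9}; col 9 has {2,3,4,5,6}; box has {1,2,3,4,5,6,8,9} → only 7 remains.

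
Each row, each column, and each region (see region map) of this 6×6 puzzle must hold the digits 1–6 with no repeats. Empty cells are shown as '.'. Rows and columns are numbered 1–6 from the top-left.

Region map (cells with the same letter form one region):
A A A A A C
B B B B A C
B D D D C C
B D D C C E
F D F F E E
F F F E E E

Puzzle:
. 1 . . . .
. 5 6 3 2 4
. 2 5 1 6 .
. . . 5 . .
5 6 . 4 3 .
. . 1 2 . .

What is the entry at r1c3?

r1c4 = 6 (sole candidate).
r2c1 = 1 (sole candidate).
r3c1 = 4 (sole candidate).
r3c6 = 3 (sole candidate).
r4c1 = 2 (sole candidate).
r4c5 = 1 (sole candidate).
r4c6 = 6 (sole candidate).
r5c3 = 2 (sole candidate).
r5c6 = 1 (sole candidate).
r6c2 = 3 (sole candidate).
r6c6 = 5 (sole candidate).
r1c1 = 3 (sole candidate).
r1c3 = 4: row 1 has {1,3,6}; col 3 has {1,2,5,6}; region has {1,2,3,6} → only 4 remains.

4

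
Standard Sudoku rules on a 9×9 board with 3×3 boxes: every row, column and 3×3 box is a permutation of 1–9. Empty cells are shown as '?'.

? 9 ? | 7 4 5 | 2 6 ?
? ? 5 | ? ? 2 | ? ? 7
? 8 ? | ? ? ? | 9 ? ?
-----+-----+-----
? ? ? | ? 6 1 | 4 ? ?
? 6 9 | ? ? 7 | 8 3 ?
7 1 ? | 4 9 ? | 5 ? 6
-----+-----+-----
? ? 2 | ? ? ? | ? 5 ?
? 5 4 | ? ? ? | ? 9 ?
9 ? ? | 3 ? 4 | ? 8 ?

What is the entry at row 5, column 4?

row 6, column 8 = 2: row 6 has {1,4,5,6,7,9}; col 8 has {3,5,6,8,9}; box has {3,4,5,6,8} → only 2 remains.
row 9, column 2 = 7: row 9 has {3,4,8,9}; col 2 has {1,5,6,8,9}; box has {2,4,5,9} → only 7 remains.
row 4, column 8 = 7: row 4 has {1,4,6}; col 8 has {2,3,5,6,8,9}; box has {2,3,4,5,6,8} → only 7 remains.
row 4, column 9 = 9: row 4 has {1,4,6,7}; col 9 has {6,7}; box has {2,3,4,5,6,7,8} → only 9 remains.
row 5, column 9 = 1: row 5 has {3,6,7,8,9}; col 9 has {6,7,9}; box has {2,3,4,5,6,7,8,9} → only 1 remains.
row 7, column 2 = 3: row 7 has {2,5}; col 2 has {1,5,6,7,8,9}; box has {2,4,5,7,9} → only 3 remains.
row 7, column 9 = 4: row 7 has {2,3,5}; col 9 has {1,6,7,9}; box has {5,8,9} → only 4 remains.
row 9, column 9 = 2: row 9 has {3,4,7,8,9}; col 9 has {1,4,6,7,9}; box has {4,5,8,9} → only 2 remains.
row 2, column 2 = 4: row 2 has {2,5,7}; col 2 has {1,3,5,6,7,8,9}; box has {5,8,9} → only 4 remains.
row 2, column 8 = 1: row 2 has {2,4,5,7}; col 8 has {2,3,5,6,7,8,9}; box has {2,6,7,9} → only 1 remains.
row 3, column 8 = 4: row 3 has {8,9}; col 8 has {1,2,3,5,6,7,8,9}; box has {1,2,6,7,9} → only 4 remains.
row 4, column 2 = 2: row 4 has {1,4,6,7,9}; col 2 has {1,3,4,5,6,7,8,9}; box has {1,6,7,9} → only 2 remains.
row 8, column 9 = 3: row 8 has {4,5,9}; col 9 has {1,2,4,6,7,9}; box has {2,4,5,8,9} → only 3 remains.
row 1, column 9 = 8: row 1 has {2,4,5,6,7,9}; col 9 has {1,2,3,4,6,7,9}; box has {1,2,4,6,7,9} → only 8 remains.
row 2, column 7 = 3: row 2 has {1,2,4,5,7}; col 7 has {2,4,5,8,9}; box has {1,2,4,6,7,8,9} → only 3 remains.
row 3, column 9 = 5: row 3 has {4,8,9}; col 9 has {1,2,3,4,6,7,8,9}; box has {1,2,3,4,6,7,8,9} → only 5 remains.
row 2, column 1 = 6: row 2 has {1,2,3,4,5,7}; col 1 has {7,9}; box has {4,5,8,9} → only 6 remains.
row 2, column 5 = 8: row 2 has {1,2,3,4,5,6,7}; col 5 has {4,6,9}; box has {2,4,5,7} → only 8 remains.
row 2, column 4 = 9: row 2 has {1,2,3,4,5,6,7,8}; col 4 has {3,4,7}; box has {2,4,5,7,8} → only 9 remains.
row 3, column 1 = 2: in row 3, 2 can only go here (every other open cell in that row sees a 2).
row 3, column 3 = 7: in row 3, 7 can only go here (every other open cell in that row sees a 7).
row 5, column 1 = 4: in row 5, 4 can only go here (every other open cell in that row sees a 4).
row 7, column 6 = 9: in row 7, 9 can only go here (every other open cell in that row sees a 9).
row 9, column 5 = 5: in row 9, 5 can only go here (every other open cell in that row sees a 5).
row 5, column 5 = 2: row 5 has {1,3,4,6,7,8,9}; col 5 has {4,5,6,8,9}; box has {1,4,6,7,9} → only 2 remains.
row 5, column 4 = 5: row 5 has {1,2,3,4,6,7,8,9}; col 4 has {3,4,7,9}; box has {1,2,4,6,7,9} → only 5 remains.

5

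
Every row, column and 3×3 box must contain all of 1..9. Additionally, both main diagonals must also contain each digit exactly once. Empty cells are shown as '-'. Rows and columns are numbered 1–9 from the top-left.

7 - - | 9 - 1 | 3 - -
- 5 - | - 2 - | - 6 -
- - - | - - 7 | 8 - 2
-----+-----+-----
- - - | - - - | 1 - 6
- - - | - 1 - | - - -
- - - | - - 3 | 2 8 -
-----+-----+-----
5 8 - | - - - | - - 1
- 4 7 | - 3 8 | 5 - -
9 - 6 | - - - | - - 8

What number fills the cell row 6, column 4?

row 1, column 9 = 5: row 1 has {1,3,7,9}; col 9 has {1,2,6,8}; box has {2,3,6,8}; anti-diagonal has {1,4,6,8,9} → only 5 remains.
row 2, column 6 = 4: row 2 has {2,5,6}; col 6 has {1,3,7,8}; box has {1,2,7,9} → only 4 remains.
row 4, column 6 = 2: row 4 has {1,6}; col 6 has {1,3,4,7,8}; box has {1,3}; anti-diagonal has {1,4,5,6,8,9} → only 2 remains.
row 6, column 4 = 7: row 6 has {2,3,8}; col 4 has {9}; box has {1,2,3}; anti-diagonal has {1,2,4,5,6,8,9} → only 7 remains.

7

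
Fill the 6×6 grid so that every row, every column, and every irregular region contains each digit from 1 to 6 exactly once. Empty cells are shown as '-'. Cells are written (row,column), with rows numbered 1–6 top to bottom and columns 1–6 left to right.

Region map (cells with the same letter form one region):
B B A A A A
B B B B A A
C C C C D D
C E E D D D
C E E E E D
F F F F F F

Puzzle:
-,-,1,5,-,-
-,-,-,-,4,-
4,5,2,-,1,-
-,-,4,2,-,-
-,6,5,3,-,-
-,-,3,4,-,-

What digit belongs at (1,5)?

3

(2,3) = 6: row 2 has {4}; col 3 has {1,2,3,4,5}; region has {} → only 6 remains.
(2,4) = 1: row 2 has {4,6}; col 4 has {2,3,4,5}; region has {6} → only 1 remains.
(3,4) = 6: row 3 has {1,2,4,5}; col 4 has {1,2,3,4,5}; region has {2,4,5} → only 6 remains.
(3,6) = 3: row 3 has {1,2,4,5,6}; col 6 has {}; region has {1,2} → only 3 remains.
(4,2) = 1: row 4 has {2,4}; col 2 has {5,6}; region has {3,4,5,6} → only 1 remains.
(5,1) = 1: row 5 has {3,5,6}; col 1 has {4}; region has {2,4,5,6} → only 1 remains.
(5,5) = 2: row 5 has {1,3,5,6}; col 5 has {1,4}; region has {1,3,4,5,6} → only 2 remains.
(5,6) = 4: row 5 has {1,2,3,5,6}; col 6 has {3}; region has {1,2,3} → only 4 remains.
(6,2) = 2: row 6 has {3,4}; col 2 has {1,5,6}; region has {3,4} → only 2 remains.
(2,2) = 3: row 2 has {1,4,6}; col 2 has {1,2,5,6}; region has {1,6} → only 3 remains.
(2,6) = 2: row 2 has {1,3,4,6}; col 6 has {3,4}; region has {1,4,5} → only 2 remains.
(4,1) = 3: row 4 has {1,2,4}; col 1 has {1,4}; region has {1,2,4,5,6} → only 3 remains.
(1,1) = 2: row 1 has {1,5}; col 1 has {1,3,4}; region has {1,3,6} → only 2 remains.
(1,2) = 4: row 1 has {1,2,5}; col 2 has {1,2,3,5,6}; region has {1,2,3,6} → only 4 remains.
(1,6) = 6: row 1 has {1,2,4,5}; col 6 has {2,3,4}; region has {1,2,4,5} → only 6 remains.
(2,1) = 5: row 2 has {1,2,3,4,6}; col 1 has {1,2,3,4}; region has {1,2,3,4,6} → only 5 remains.
(4,6) = 5: row 4 has {1,2,3,4}; col 6 has {2,3,4,6}; region has {1,2,3,4} → only 5 remains.
(6,1) = 6: row 6 has {2,3,4}; col 1 has {1,2,3,4,5}; region has {2,3,4} → only 6 remains.
(6,5) = 5: row 6 has {2,3,4,6}; col 5 has {1,2,4}; region has {2,3,4,6} → only 5 remains.
(6,6) = 1: row 6 has {2,3,4,5,6}; col 6 has {2,3,4,5,6}; region has {2,3,4,5,6} → only 1 remains.
(1,5) = 3: row 1 has {1,2,4,5,6}; col 5 has {1,2,4,5}; region has {1,2,4,5,6} → only 3 remains.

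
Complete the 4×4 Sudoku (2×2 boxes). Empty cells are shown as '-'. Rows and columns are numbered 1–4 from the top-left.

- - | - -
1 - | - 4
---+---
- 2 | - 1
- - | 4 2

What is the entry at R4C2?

R1C4 = 3 (sole candidate).
R2C2 = 3 (sole candidate).
R2C3 = 2 (sole candidate).
R3C3 = 3 (sole candidate).
R4C1 = 3 (sole candidate).
R4C2 = 1: row 4 has {2,3,4}; col 2 has {2,3}; box has {2,3} → only 1 remains.

1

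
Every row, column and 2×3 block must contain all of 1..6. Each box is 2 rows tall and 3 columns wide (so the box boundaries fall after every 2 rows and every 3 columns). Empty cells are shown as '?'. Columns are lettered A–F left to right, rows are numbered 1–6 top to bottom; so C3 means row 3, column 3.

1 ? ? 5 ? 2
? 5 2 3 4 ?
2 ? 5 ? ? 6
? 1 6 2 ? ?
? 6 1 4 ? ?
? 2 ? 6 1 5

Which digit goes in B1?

E1 = 6 (sole candidate).
A2 = 6 (sole candidate).
F2 = 1 (sole candidate).
D3 = 1 (sole candidate).
E3 = 3 (sole candidate).
E4 = 5 (sole candidate).
F4 = 4 (sole candidate).
E5 = 2 (sole candidate).
F5 = 3 (sole candidate).
B3 = 4 (sole candidate).
A4 = 3 (sole candidate).
A5 = 5 (sole candidate).
A6 = 4 (sole candidate).
C6 = 3 (sole candidate).
B1 = 3: row 1 has {1,2,5,6}; col 2 has {1,2,4,5,6}; box has {1,2,5,6} → only 3 remains.

3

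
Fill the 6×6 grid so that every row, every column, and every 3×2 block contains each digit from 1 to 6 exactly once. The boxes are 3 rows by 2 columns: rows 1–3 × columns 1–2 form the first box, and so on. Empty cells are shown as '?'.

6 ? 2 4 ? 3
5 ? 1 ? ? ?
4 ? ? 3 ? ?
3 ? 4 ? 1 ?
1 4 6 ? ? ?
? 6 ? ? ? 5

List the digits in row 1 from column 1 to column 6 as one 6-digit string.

row 1, column 2 = 1: row 1 has {2,3,4,6}; col 2 has {4,6}; box has {4,5,6} → only 1 remains.
row 1, column 5 = 5: row 1 has {1,2,3,4,6}; col 5 has {1}; box has {3} → only 5 remains.

612453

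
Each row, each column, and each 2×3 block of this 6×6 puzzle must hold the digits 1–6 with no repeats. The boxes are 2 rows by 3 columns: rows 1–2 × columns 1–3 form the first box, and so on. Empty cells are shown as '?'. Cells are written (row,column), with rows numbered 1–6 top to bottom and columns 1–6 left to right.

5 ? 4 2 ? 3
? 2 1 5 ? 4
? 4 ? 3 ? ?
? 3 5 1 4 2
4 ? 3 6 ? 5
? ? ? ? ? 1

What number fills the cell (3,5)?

5

(1,2) = 6: row 1 has {2,3,4,5}; col 2 has {2,3,4}; box has {1,2,4,5} → only 6 remains.
(1,5) = 1: row 1 has {2,3,4,5,6}; col 5 has {4}; box has {2,3,4,5} → only 1 remains.
(2,1) = 3: row 2 has {1,2,4,5}; col 1 has {4,5}; box has {1,2,4,5,6} → only 3 remains.
(2,5) = 6: row 2 has {1,2,3,4,5}; col 5 has {1,4}; box has {1,2,3,4,5} → only 6 remains.
(3,5) = 5: row 3 has {3,4}; col 5 has {1,4,6}; box has {1,2,3,4} → only 5 remains.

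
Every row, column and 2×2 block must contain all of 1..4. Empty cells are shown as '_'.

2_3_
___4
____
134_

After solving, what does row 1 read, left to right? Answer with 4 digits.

row 1, column 4 = 1: row 1 has {2,3}; col 4 has {4}; box has {3,4} → only 1 remains.
row 2, column 1 = 3 (sole candidate).
row 2, column 2 = 1 (sole candidate).
row 2, column 3 = 2 (sole candidate).
row 3, column 1 = 4 (sole candidate).
row 3, column 2 = 2 (sole candidate).
row 3, column 3 = 1 (sole candidate).
row 3, column 4 = 3 (sole candidate).
row 4, column 4 = 2 (sole candidate).
row 1, column 2 = 4: row 1 has {1,2,3}; col 2 has {1,2,3}; box has {1,2,3} → only 4 remains.

2431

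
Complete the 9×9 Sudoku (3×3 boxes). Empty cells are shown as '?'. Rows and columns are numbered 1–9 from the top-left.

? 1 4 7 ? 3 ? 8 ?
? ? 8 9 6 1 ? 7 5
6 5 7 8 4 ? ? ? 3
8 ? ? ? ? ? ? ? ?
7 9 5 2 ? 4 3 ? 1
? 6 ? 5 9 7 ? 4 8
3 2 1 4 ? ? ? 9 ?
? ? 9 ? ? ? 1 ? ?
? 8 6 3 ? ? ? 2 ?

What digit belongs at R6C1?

1

R2C1 = 2: row 2 has {1,5,6,7,8,9}; col 1 has {3,6,7,8}; box has {1,4,5,6,7,8} → only 2 remains.
R2C2 = 3: row 2 has {1,2,5,6,7,8,9}; col 2 has {1,2,5,6,8,9}; box has {1,2,4,5,6,7,8} → only 3 remains.
R2C7 = 4: row 2 has {1,2,3,5,6,7,8,9}; col 7 has {1,3}; box has {3,5,7,8} → only 4 remains.
R3C6 = 2: row 3 has {3,4,5,6,7,8}; col 6 has {1,3,4,7}; box has {1,3,4,6,7,8,9} → only 2 remains.
R3C7 = 9: row 3 has {2,3,4,5,6,7,8}; col 7 has {1,3,4}; box has {3,4,5,7,8} → only 9 remains.
R3C8 = 1: row 3 has {2,3,4,5,6,7,8,9}; col 8 has {2,4,7,8,9}; box has {3,4,5,7,8,9} → only 1 remains.
R4C2 = 4: row 4 has {8}; col 2 has {1,2,3,5,6,8,9}; box has {5,6,7,8,9} → only 4 remains.
R4C6 = 6: row 4 has {4,8}; col 6 has {1,2,3,4,7}; box has {2,4,5,7,9} → only 6 remains.
R4C8 = 5: row 4 has {4,6,8}; col 8 has {1,2,4,7,8,9}; box has {1,3,4,8} → only 5 remains.
R5C5 = 8: row 5 has {1,2,3,4,5,7,9}; col 5 has {4,6,9}; box has {2,4,5,6,7,9} → only 8 remains.
R5C8 = 6: row 5 has {1,2,3,4,5,7,8,9}; col 8 has {1,2,4,5,7,8,9}; box has {1,3,4,5,8} → only 6 remains.
R6C1 = 1: row 6 has {4,5,6,7,8,9}; col 1 has {2,3,6,7,8}; box has {4,5,6,7,8,9} → only 1 remains.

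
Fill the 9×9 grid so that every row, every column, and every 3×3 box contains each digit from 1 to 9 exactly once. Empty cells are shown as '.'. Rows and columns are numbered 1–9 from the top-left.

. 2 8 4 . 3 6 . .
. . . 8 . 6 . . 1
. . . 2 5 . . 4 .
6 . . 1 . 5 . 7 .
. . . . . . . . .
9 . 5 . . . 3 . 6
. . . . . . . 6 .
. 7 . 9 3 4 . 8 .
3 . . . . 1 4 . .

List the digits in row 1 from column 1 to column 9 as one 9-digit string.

728413659

row 6, column 4 = 7: row 6 has {3,5,6,9}; col 4 has {1,2,4,8,9}; box has {1,5} → only 7 remains.
row 7, column 4 = 5: row 7 has {6}; col 4 has {1,2,4,7,8,9}; box has {1,3,4,9} → only 5 remains.
row 9, column 4 = 6: row 9 has {1,3,4}; col 4 has {1,2,4,5,7,8,9}; box has {1,3,4,5,9} → only 6 remains.
row 5, column 4 = 3: row 5 has {}; col 4 has {1,2,4,5,6,7,8,9}; box has {1,5,7} → only 3 remains.
row 5, column 5 = 6: in row 5, 6 can only go here (every other open cell in that row sees a 6).
row 7, column 9 = 3: in row 7, 3 can only go here (every other open cell in that row sees a 3).
row 8, column 3 = 6: in row 8, 6 can only go here (every other open cell in that row sees a 6).
row 3, column 2 = 6: in row 3, 6 can only go here (every other open cell in that row sees a 6).
row 3, column 3 = 3: in row 3, 3 can only go here (every other open cell in that row sees a 3).
row 2, column 8 = 3: in row 2, 3 can only go here (every other open cell in that row sees a 3).
row 2, column 7 = 2: in row 2, 2 can only go here (every other open cell in that row sees a 2).
row 3, column 1 = 1: in row 3, 1 can only go here (every other open cell in that row sees a 1).
row 1, column 5 = 1: in row 1, 1 can only go here (every other open cell in that row sees a 1).
row 4, column 2 = 3: in row 4, 3 can only go here (every other open cell in that row sees a 3).
row 8, column 7 = 1: in row 8, 1 can only go here (every other open cell in that row sees a 1).
row 5, column 7 = 5: in column 7, 5 can only go here (every other open cell in that column sees a 5).
Singles propagation stalls; row 1, column 1 is still open with candidates {5,7}.
  Try row 1, column 1 = 5: then row 2 has no cell left for 5 — contradiction.
So row 1, column 1 = 7.
row 2, column 5 = 7 (hidden single in row 2).
row 3, column 6 = 9 (sole candidate).
row 5, column 3 = 7 (hidden single in row 5).
row 9, column 9 = 7 (hidden single in row 9).
row 3, column 9 = 8 (sole candidate).
row 7, column 7 = 9 (sole candidate).
row 3, column 7 = 7 (sole candidate).
row 4, column 7 = 8 (sole candidate).
row 7, column 6 = 7 (hidden single in row 7).
row 7, column 3 = 1 (hidden single in column 3).
row 4, column 5 = 9 (hidden single in column 5).
row 6, column 5 = 4 (hidden single in column 5).
Singles propagation stalls; row 1, column 8 is still open with candidates {5,9}.
  Try row 1, column 8 = 9: this forces row 1, column 9=5, row 8, column 9=2, row 9, column 8=5, row 4, column 9=4, row 5, column 9=9, row 8, column 1=5, row 2, column 1=4; then column 3 has no cell left for 4 — contradiction.
So row 1, column 8 = 5.
row 1, column 9 = 9: row 1 has {1,2,3,4,5,6,7,8}; col 9 has {1,3,6,7,8}; box has {1,2,3,4,5,6,7,8} → only 9 remains.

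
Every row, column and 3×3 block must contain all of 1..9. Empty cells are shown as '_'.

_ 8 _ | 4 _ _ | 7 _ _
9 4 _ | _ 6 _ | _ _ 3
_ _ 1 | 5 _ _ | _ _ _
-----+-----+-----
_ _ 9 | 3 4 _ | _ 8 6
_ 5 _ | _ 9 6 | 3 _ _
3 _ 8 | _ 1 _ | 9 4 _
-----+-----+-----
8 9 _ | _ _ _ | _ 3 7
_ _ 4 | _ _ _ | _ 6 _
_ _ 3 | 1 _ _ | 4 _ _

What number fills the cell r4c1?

r3c9 = 4: in row 3, 4 can only go here (every other open cell in that row sees a 4).
r5c1 = 4: in row 5, 4 can only go here (every other open cell in that row sees a 4).
r5c4 = 8: in row 5, 8 can only go here (every other open cell in that row sees an 8).
r6c2 = 6: in row 6, 6 can only go here (every other open cell in that row sees a 6).
r7c7 = 1: in row 7, 1 can only go here (every other open cell in that row sees a 1).
r7c6 = 4: in row 7, 4 can only go here (every other open cell in that row sees a 4).
r9c1 = 6: in row 9, 6 can only go here (every other open cell in that row sees a 6).
r1c3 = 6: in row 1, 6 can only go here (every other open cell in that row sees a 6).
r3c7 = 6: in row 3, 6 can only go here (every other open cell in that row sees a 6).
r7c4 = 6: in row 7, 6 can only go here (every other open cell in that row sees a 6).
r3c2 = 3: in column 2, 3 can only go here (every other open cell in that column sees a 3).
r8c4 = 9: in column 4, 9 can only go here (every other open cell in that column sees a 9).
r5c8 = 7: in column 8, 7 can only go here (every other open cell in that column sees a 7).
r5c3 = 2: row 5 has {3,4,5,6,7,8,9}; col 3 has {1,3,4,6,8,9}; box has {3,4,5,6,8,9} → only 2 remains.
r5c9 = 1: row 5 has {2,3,4,5,6,7,8,9}; col 9 has {3,4,6,7}; box has {3,4,6,7,8,9} → only 1 remains.
r7c3 = 5: row 7 has {1,3,4,6,7,8,9}; col 3 has {1,2,3,4,6,8,9}; box has {3,4,6,8,9} → only 5 remains.
r7c5 = 2: row 7 has {1,3,4,5,6,7,8,9}; col 5 has {1,4,6,9}; box has {1,4,6,9} → only 2 remains.
r1c5 = 3: row 1 has {4,6,7,8}; col 5 has {1,2,4,6,9}; box has {4,5,6} → only 3 remains.
r2c3 = 7: row 2 has {3,4,6,9}; col 3 has {1,2,3,4,5,6,8,9}; box has {1,3,4,6,8,9} → only 7 remains.
r2c4 = 2: row 2 has {3,4,6,7,9}; col 4 has {1,3,4,5,6,8,9}; box has {3,4,5,6} → only 2 remains.
r3c1 = 2: row 3 has {1,3,4,5,6}; col 1 has {3,4,6,8,9}; box has {1,3,4,6,7,8,9} → only 2 remains.
r3c8 = 9: row 3 has {1,2,3,4,5,6}; col 8 has {3,4,6,7,8}; box has {3,4,6,7} → only 9 remains.
r6c4 = 7: row 6 has {1,3,4,6,8,9}; col 4 has {1,2,3,4,5,6,8,9}; box has {1,3,4,6,8,9} → only 7 remains.
r1c1 = 5: row 1 has {3,4,6,7,8}; col 1 has {2,3,4,6,8,9}; box has {1,2,3,4,6,7,8,9} → only 5 remains.
r1c9 = 2: row 1 has {3,4,5,6,7,8}; col 9 has {1,3,4,6,7}; box has {3,4,6,7,9} → only 2 remains.
r6c9 = 5: row 6 has {1,3,4,6,7,8,9}; col 9 has {1,2,3,4,6,7}; box has {1,3,4,6,7,8,9} → only 5 remains.
r8c9 = 8: row 8 has {4,6,9}; col 9 has {1,2,3,4,5,6,7}; box has {1,3,4,6,7} → only 8 remains.
r9c9 = 9: row 9 has {1,3,4,6}; col 9 has {1,2,3,4,5,6,7,8}; box has {1,3,4,6,7,8} → only 9 remains.
r1c8 = 1: row 1 has {2,3,4,5,6,7,8}; col 8 has {3,4,6,7,8,9}; box has {2,3,4,6,7,9} → only 1 remains.
r2c8 = 5: row 2 has {2,3,4,6,7,9}; col 8 has {1,3,4,6,7,8,9}; box has {1,2,3,4,6,7,9} → only 5 remains.
r4c7 = 2: row 4 has {3,4,6,8,9}; col 7 has {1,3,4,6,7,9}; box has {1,3,4,5,6,7,8,9} → only 2 remains.
r6c6 = 2: row 6 has {1,3,4,5,6,7,8,9}; col 6 has {4,6}; box has {1,3,4,6,7,8,9} → only 2 remains.
r8c7 = 5: row 8 has {4,6,8,9}; col 7 has {1,2,3,4,6,7,9}; box has {1,3,4,6,7,8,9} → only 5 remains.
r9c8 = 2: row 9 has {1,3,4,6,9}; col 8 has {1,3,4,5,6,7,8,9}; box has {1,3,4,5,6,7,8,9} → only 2 remains.
r1c6 = 9: row 1 has {1,2,3,4,5,6,7,8}; col 6 has {2,4,6}; box has {2,3,4,5,6} → only 9 remains.
r2c7 = 8: row 2 has {2,3,4,5,6,7,9}; col 7 has {1,2,3,4,5,6,7,9}; box has {1,2,3,4,5,6,7,9} → only 8 remains.
r4c6 = 5: row 4 has {2,3,4,6,8,9}; col 6 has {2,4,6,9}; box has {1,2,3,4,6,7,8,9} → only 5 remains.
r8c5 = 7: row 8 has {4,5,6,8,9}; col 5 has {1,2,3,4,6,9}; box has {1,2,4,6,9} → only 7 remains.
r8c6 = 3: row 8 has {4,5,6,7,8,9}; col 6 has {2,4,5,6,9}; box has {1,2,4,6,7,9} → only 3 remains.
r9c2 = 7: row 9 has {1,2,3,4,6,9}; col 2 has {3,4,5,6,8,9}; box has {3,4,5,6,8,9} → only 7 remains.
r9c6 = 8: row 9 has {1,2,3,4,6,7,9}; col 6 has {2,3,4,5,6,9}; box has {1,2,3,4,6,7,9} → only 8 remains.
r2c6 = 1: row 2 has {2,3,4,5,6,7,8,9}; col 6 has {2,3,4,5,6,8,9}; box has {2,3,4,5,6,9} → only 1 remains.
r3c5 = 8: row 3 has {1,2,3,4,5,6,9}; col 5 has {1,2,3,4,6,7,9}; box has {1,2,3,4,5,6,9} → only 8 remains.
r3c6 = 7: row 3 has {1,2,3,4,5,6,8,9}; col 6 has {1,2,3,4,5,6,8,9}; box has {1,2,3,4,5,6,8,9} → only 7 remains.
r4c2 = 1: row 4 has {2,3,4,5,6,8,9}; col 2 has {3,4,5,6,7,8,9}; box has {2,3,4,5,6,8,9} → only 1 remains.
r8c1 = 1: row 8 has {3,4,5,6,7,8,9}; col 1 has {2,3,4,5,6,8,9}; box has {3,4,5,6,7,8,9} → only 1 remains.
r8c2 = 2: row 8 has {1,3,4,5,6,7,8,9}; col 2 has {1,3,4,5,6,7,8,9}; box has {1,3,4,5,6,7,8,9} → only 2 remains.
r9c5 = 5: row 9 has {1,2,3,4,6,7,8,9}; col 5 has {1,2,3,4,6,7,8,9}; box has {1,2,3,4,6,7,8,9} → only 5 remains.
r4c1 = 7: row 4 has {1,2,3,4,5,6,8,9}; col 1 has {1,2,3,4,5,6,8,9}; box has {1,2,3,4,5,6,8,9} → only 7 remains.

7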